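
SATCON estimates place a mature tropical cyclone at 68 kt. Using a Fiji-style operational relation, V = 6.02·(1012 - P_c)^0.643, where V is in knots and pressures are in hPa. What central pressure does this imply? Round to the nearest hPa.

969 hPa

ΔP = (V / 6.02)^(1/0.643) = (68/6.02)^1.555.
68/6.02 = 11.296; 11.296^1.555 ≈ 43.40 hPa.
P_c = 1012 − 43.40 = 968.60 ≈ 969 hPa.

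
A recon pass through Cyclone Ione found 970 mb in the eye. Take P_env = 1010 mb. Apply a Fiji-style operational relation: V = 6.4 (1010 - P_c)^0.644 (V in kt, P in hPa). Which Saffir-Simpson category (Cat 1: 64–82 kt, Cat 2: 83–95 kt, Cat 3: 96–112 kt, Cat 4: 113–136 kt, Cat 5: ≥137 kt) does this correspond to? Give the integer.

1

ΔP = 1010 − 970 = 40 mb.
V ≈ 6.4 × 40^0.644 = 6.4 × 10.76 ≈ 69 kt.
69 kt falls in the Category 1 band.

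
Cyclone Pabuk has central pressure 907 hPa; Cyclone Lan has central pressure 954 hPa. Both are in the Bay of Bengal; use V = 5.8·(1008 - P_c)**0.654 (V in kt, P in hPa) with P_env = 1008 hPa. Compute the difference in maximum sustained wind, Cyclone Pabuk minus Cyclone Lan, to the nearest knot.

40 kt

Cyclone Pabuk: ΔP = 101; V ≈ 5.8 × 101^0.654 ≈ 118.65 kt.
Cyclone Lan: ΔP = 54; V ≈ 5.8 × 54^0.654 ≈ 78.78 kt.
Difference ≈ 118.65 − 78.78 = 39.87 → 40 kt.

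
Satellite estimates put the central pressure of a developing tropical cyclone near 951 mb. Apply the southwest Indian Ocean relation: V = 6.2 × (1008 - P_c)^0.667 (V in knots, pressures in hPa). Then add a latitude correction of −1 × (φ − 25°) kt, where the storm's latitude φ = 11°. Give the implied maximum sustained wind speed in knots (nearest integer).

106 kt

ΔP = 1008 − 951 = 57 mb.
57^0.667 ≈ 14.831.
V ≈ 6.2 × 14.831 ≈ 92.0 kt.
Latitude correction: −1 × (11 − 25) = 14 kt.
Corrected V ≈ 106 kt → 106 kt.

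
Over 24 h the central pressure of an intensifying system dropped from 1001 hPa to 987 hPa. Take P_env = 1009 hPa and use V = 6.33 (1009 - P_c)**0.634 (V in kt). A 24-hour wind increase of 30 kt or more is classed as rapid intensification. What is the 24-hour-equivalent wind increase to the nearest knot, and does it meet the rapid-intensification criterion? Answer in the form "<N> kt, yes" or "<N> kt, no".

V₁: ΔP = 8, V ≈ 6.33 × 8^0.634 ≈ 23.66 kt.
V₂: ΔP = 22, V ≈ 6.33 × 22^0.634 ≈ 44.93 kt.
ΔV over 24 h = 21.27 kt → 24 h equivalent = 21.27 × 24/24 ≈ 21.27 kt.
21 kt < 30 kt ⇒ not rapid intensification.

21 kt, no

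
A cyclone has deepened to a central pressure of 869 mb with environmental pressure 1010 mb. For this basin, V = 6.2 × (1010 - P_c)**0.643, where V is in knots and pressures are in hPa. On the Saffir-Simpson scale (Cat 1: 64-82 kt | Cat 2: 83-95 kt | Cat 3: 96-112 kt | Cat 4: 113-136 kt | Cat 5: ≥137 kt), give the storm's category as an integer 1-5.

5

ΔP = 1010 − 869 = 141 mb.
V ≈ 6.2 × 141^0.643 = 6.2 × 24.10 ≈ 149 kt.
149 kt falls in the Category 5 band.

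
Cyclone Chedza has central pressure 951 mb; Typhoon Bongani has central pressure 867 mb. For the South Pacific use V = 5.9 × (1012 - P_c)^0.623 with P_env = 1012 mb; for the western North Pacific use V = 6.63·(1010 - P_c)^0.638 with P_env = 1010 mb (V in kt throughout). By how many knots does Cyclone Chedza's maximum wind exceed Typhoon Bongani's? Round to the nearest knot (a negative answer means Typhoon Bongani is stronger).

-81 kt

Cyclone Chedza: ΔP = 61; V ≈ 5.9 × 61^0.623 ≈ 76.40 kt.
Typhoon Bongani: ΔP = 143; V ≈ 6.63 × 143^0.638 ≈ 157.26 kt.
Difference ≈ 76.40 − 157.26 = -80.86 → -81 kt.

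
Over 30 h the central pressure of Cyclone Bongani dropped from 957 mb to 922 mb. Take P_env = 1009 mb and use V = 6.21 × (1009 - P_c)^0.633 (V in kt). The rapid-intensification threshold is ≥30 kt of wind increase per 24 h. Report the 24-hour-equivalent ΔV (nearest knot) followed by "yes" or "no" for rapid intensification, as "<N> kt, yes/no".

V₁: ΔP = 52, V ≈ 6.21 × 52^0.633 ≈ 75.74 kt.
V₂: ΔP = 87, V ≈ 6.21 × 87^0.633 ≈ 104.91 kt.
ΔV over 30 h = 29.17 kt → 24 h equivalent = 29.17 × 24/30 ≈ 23.34 kt.
23 kt < 30 kt ⇒ not rapid intensification.

23 kt, no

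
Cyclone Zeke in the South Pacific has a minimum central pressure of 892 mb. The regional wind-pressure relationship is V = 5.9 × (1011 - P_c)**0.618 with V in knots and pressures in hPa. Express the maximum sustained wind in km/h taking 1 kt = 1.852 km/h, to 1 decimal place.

ΔP = 1011 − 892 = 119 mb.
V ≈ 5.9 × 119^0.618 = 5.9 × 19.173 ≈ 113.120 kt.
113.120 × 1.852 ≈ 209.50 km/h → 209.5 km/h.

209.5 km/h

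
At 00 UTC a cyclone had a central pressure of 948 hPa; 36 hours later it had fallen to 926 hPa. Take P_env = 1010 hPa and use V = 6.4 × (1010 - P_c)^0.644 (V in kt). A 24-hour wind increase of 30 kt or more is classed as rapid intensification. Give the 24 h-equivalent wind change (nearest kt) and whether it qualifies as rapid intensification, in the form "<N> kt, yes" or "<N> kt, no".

13 kt, no

V₁: ΔP = 62, V ≈ 6.4 × 62^0.644 ≈ 91.30 kt.
V₂: ΔP = 84, V ≈ 6.4 × 84^0.644 ≈ 111.02 kt.
ΔV over 36 h = 19.72 kt → 24 h equivalent = 19.72 × 24/36 ≈ 13.15 kt.
13 kt < 30 kt ⇒ not rapid intensification.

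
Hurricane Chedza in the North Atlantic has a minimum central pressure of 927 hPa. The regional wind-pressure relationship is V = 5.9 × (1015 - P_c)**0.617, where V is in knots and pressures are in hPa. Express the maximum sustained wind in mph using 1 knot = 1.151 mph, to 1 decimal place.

ΔP = 1015 − 927 = 88 hPa.
V ≈ 5.9 × 88^0.617 = 5.9 × 15.840 ≈ 93.454 kt.
93.454 × 1.151 ≈ 107.57 mph → 107.6 mph.

107.6 mph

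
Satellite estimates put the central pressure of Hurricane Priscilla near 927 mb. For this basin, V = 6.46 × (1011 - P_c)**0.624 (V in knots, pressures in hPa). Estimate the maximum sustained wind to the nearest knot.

ΔP = 1011 − 927 = 84 mb.
84^0.624 ≈ 15.876.
V ≈ 6.46 × 15.876 ≈ 102.6 kt.

103 kt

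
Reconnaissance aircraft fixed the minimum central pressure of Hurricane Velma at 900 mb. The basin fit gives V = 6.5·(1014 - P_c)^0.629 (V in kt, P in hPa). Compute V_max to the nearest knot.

128 kt

ΔP = 1014 − 900 = 114 mb.
114^0.629 ≈ 19.669.
V ≈ 6.5 × 19.669 ≈ 127.9 kt.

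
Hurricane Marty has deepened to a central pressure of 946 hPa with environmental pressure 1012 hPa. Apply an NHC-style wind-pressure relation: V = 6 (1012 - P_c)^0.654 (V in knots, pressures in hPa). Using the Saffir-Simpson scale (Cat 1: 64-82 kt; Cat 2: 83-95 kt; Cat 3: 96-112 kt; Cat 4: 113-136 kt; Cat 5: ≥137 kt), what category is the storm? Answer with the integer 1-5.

ΔP = 1012 − 946 = 66 hPa.
V ≈ 6 × 66^0.654 = 6 × 15.49 ≈ 93 kt.
93 kt falls in the Category 2 band.

2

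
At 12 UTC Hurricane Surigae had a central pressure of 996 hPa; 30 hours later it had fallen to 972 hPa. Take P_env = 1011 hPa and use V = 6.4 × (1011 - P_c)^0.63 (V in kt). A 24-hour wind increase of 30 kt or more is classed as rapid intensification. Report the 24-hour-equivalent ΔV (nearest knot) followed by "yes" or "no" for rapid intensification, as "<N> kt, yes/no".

23 kt, no

V₁: ΔP = 15, V ≈ 6.4 × 15^0.63 ≈ 35.25 kt.
V₂: ΔP = 39, V ≈ 6.4 × 39^0.63 ≈ 64.35 kt.
ΔV over 30 h = 29.10 kt → 24 h equivalent = 29.10 × 24/30 ≈ 23.28 kt.
23 kt < 30 kt ⇒ not rapid intensification.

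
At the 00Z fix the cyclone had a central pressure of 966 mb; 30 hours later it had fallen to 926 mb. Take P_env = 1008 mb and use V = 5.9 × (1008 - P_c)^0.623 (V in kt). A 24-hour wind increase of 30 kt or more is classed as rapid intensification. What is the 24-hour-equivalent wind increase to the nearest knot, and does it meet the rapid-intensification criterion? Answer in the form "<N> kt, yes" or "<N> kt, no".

25 kt, no

V₁: ΔP = 42, V ≈ 5.9 × 42^0.623 ≈ 60.55 kt.
V₂: ΔP = 82, V ≈ 5.9 × 82^0.623 ≈ 91.87 kt.
ΔV over 30 h = 31.32 kt → 24 h equivalent = 31.32 × 24/30 ≈ 25.06 kt.
25 kt < 30 kt ⇒ not rapid intensification.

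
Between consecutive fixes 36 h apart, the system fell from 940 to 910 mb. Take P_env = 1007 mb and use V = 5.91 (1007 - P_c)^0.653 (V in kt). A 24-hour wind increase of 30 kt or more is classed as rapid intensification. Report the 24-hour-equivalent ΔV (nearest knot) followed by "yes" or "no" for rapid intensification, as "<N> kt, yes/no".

V₁: ΔP = 67, V ≈ 5.91 × 67^0.653 ≈ 92.05 kt.
V₂: ΔP = 97, V ≈ 5.91 × 97^0.653 ≈ 117.21 kt.
ΔV over 36 h = 25.16 kt → 24 h equivalent = 25.16 × 24/36 ≈ 16.77 kt.
17 kt < 30 kt ⇒ not rapid intensification.

17 kt, no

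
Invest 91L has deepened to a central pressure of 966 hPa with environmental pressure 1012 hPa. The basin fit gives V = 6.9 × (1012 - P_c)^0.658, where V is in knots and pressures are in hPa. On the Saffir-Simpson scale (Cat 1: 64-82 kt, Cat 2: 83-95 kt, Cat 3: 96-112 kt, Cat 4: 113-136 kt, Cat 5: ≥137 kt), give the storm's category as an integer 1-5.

ΔP = 1012 − 966 = 46 hPa.
V ≈ 6.9 × 46^0.658 = 6.9 × 12.42 ≈ 86 kt.
86 kt falls in the Category 2 band.

2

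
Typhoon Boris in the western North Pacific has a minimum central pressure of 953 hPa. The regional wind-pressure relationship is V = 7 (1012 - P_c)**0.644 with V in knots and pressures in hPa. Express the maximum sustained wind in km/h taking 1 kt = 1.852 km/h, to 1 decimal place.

179.1 km/h

ΔP = 1012 − 953 = 59 hPa.
V ≈ 7 × 59^0.644 = 7 × 13.817 ≈ 96.722 kt.
96.722 × 1.852 ≈ 179.13 km/h → 179.1 km/h.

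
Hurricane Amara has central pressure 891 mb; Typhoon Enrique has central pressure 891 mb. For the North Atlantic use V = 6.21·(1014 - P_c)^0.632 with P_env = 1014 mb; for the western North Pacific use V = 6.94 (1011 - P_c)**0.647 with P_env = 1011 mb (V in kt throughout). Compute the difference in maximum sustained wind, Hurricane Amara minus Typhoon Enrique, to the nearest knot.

-24 kt

Hurricane Amara: ΔP = 123; V ≈ 6.21 × 123^0.632 ≈ 129.99 kt.
Typhoon Enrique: ΔP = 120; V ≈ 6.94 × 120^0.647 ≈ 153.67 kt.
Difference ≈ 129.99 − 153.67 = -23.68 → -24 kt.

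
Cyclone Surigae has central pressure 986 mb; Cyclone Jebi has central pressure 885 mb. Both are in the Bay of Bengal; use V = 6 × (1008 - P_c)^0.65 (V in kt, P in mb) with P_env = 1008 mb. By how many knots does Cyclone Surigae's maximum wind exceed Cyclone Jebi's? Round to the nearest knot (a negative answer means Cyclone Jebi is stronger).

Cyclone Surigae: ΔP = 22; V ≈ 6 × 22^0.65 ≈ 44.74 kt.
Cyclone Jebi: ΔP = 123; V ≈ 6 × 123^0.65 ≈ 136.96 kt.
Difference ≈ 44.74 − 136.96 = -92.22 → -92 kt.

-92 kt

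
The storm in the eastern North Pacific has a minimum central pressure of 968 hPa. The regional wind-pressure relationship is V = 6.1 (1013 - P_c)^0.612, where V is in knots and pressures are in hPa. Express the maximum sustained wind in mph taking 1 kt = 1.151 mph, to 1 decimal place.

ΔP = 1013 − 968 = 45 hPa.
V ≈ 6.1 × 45^0.612 = 6.1 × 10.275 ≈ 62.675 kt.
62.675 × 1.151 ≈ 72.14 mph → 72.1 mph.

72.1 mph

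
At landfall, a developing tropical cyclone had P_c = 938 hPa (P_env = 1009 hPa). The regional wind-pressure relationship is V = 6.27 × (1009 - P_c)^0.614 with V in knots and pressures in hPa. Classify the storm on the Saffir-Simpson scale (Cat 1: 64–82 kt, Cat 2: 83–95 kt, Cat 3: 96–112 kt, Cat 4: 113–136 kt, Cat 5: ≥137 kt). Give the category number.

ΔP = 1009 − 938 = 71 hPa.
V ≈ 6.27 × 71^0.614 = 6.27 × 13.70 ≈ 86 kt.
86 kt falls in the Category 2 band.

2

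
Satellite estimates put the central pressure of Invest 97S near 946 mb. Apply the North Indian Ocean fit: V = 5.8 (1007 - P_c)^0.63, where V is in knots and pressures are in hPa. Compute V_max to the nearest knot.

ΔP = 1007 − 946 = 61 mb.
61^0.63 ≈ 13.328.
V ≈ 5.8 × 13.328 ≈ 77.3 kt.

77 kt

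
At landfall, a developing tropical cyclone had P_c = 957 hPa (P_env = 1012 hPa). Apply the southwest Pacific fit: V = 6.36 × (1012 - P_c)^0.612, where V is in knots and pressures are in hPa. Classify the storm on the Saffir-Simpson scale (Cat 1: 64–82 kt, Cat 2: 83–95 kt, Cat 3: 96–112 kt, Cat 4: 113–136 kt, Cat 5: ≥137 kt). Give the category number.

ΔP = 1012 − 957 = 55 hPa.
V ≈ 6.36 × 55^0.612 = 6.36 × 11.62 ≈ 74 kt.
74 kt falls in the Category 1 band.

1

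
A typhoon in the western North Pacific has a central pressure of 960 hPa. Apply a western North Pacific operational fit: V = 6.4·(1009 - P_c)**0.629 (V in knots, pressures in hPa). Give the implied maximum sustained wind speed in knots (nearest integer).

ΔP = 1009 − 960 = 49 hPa.
49^0.629 ≈ 11.565.
V ≈ 6.4 × 11.565 ≈ 74.0 kt.

74 kt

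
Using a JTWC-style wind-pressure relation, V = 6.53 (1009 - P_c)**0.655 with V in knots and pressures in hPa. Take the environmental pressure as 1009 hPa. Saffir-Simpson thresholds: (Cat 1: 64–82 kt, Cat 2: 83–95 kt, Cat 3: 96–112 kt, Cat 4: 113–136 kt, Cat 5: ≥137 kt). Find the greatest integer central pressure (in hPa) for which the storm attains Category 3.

948 hPa

Category 3 begins at V = 96 kt.
Required ΔP = (96/6.53)^(1/0.655) = 14.701^1.527 ≈ 60.57 hPa.
P_c ≤ 1009 − 60.57 = 948.43, so the highest integer P_c is 948 hPa.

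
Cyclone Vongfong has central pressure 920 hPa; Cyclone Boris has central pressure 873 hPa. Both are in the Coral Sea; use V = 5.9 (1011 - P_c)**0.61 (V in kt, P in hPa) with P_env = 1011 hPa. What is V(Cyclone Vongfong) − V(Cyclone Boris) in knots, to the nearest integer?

-27 kt

Cyclone Vongfong: ΔP = 91; V ≈ 5.9 × 91^0.61 ≈ 92.44 kt.
Cyclone Boris: ΔP = 138; V ≈ 5.9 × 138^0.61 ≈ 119.17 kt.
Difference ≈ 92.44 − 119.17 = -26.73 → -27 kt.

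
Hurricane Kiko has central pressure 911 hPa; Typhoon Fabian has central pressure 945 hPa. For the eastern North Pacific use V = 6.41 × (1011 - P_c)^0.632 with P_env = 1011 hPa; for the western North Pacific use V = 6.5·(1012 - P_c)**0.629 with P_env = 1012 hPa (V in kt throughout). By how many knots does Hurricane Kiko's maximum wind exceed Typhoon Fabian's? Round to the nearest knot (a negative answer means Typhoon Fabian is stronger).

Hurricane Kiko: ΔP = 100; V ≈ 6.41 × 100^0.632 ≈ 117.72 kt.
Typhoon Fabian: ΔP = 67; V ≈ 6.5 × 67^0.629 ≈ 91.52 kt.
Difference ≈ 117.72 − 91.52 = 26.20 → 26 kt.

26 kt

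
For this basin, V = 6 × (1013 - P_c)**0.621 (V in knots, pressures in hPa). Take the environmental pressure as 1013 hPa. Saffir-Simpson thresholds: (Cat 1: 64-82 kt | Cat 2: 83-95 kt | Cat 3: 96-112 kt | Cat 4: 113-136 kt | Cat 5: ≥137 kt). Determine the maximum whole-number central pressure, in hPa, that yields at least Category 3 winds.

Category 3 begins at V = 96 kt.
Required ΔP = (96/6)^(1/0.621) = 16.000^1.610 ≈ 86.90 hPa.
P_c ≤ 1013 − 86.90 = 926.10, so the highest integer P_c is 926 hPa.

926 hPa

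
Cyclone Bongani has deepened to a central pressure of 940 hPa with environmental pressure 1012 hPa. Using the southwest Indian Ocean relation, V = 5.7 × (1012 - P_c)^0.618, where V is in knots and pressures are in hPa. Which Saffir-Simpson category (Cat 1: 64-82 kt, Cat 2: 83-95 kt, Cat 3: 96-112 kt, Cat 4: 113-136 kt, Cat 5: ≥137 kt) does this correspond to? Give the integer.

1

ΔP = 1012 − 940 = 72 hPa.
V ≈ 5.7 × 72^0.618 = 5.7 × 14.06 ≈ 80 kt.
80 kt falls in the Category 1 band.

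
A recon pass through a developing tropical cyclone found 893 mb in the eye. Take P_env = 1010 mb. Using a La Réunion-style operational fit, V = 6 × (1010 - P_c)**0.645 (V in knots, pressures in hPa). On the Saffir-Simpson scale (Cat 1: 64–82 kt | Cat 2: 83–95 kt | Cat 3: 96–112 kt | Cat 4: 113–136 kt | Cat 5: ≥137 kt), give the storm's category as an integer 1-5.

4

ΔP = 1010 − 893 = 117 mb.
V ≈ 6 × 117^0.645 = 6 × 21.58 ≈ 129 kt.
129 kt falls in the Category 4 band.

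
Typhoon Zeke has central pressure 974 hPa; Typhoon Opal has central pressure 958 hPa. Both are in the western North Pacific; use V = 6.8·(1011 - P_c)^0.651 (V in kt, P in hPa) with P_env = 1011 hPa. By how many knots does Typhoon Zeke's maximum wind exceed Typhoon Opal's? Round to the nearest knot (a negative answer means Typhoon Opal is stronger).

Typhoon Zeke: ΔP = 37; V ≈ 6.8 × 37^0.651 ≈ 71.35 kt.
Typhoon Opal: ΔP = 53; V ≈ 6.8 × 53^0.651 ≈ 90.16 kt.
Difference ≈ 71.35 − 90.16 = -18.81 → -19 kt.

-19 kt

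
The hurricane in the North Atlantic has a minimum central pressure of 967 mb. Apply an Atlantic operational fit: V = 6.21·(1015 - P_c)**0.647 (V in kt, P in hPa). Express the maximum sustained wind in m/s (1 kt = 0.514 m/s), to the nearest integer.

39 m/s

ΔP = 1015 − 967 = 48 mb.
V ≈ 6.21 × 48^0.647 = 6.21 × 12.239 ≈ 76.007 kt.
76.007 × 0.514 ≈ 39.07 m/s → 39 m/s.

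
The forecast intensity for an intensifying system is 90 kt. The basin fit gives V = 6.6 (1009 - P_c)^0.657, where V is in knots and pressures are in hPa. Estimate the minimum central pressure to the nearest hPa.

ΔP = (V / 6.6)^(1/0.657) = (90/6.6)^1.522.
90/6.6 = 13.636; 13.636^1.522 ≈ 53.34 hPa.
P_c = 1009 − 53.34 = 955.66 ≈ 956 hPa.

956 hPa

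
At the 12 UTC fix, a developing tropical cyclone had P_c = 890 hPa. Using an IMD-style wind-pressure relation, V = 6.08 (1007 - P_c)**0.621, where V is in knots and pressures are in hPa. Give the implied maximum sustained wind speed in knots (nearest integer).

ΔP = 1007 − 890 = 117 hPa.
117^0.621 ≈ 19.246.
V ≈ 6.08 × 19.246 ≈ 117.0 kt.

117 kt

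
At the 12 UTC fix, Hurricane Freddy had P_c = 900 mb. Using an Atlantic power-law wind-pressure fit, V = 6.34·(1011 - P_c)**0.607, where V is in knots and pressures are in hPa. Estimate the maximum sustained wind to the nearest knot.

ΔP = 1011 − 900 = 111 mb.
111^0.607 ≈ 17.439.
V ≈ 6.34 × 17.439 ≈ 110.6 kt.

111 kt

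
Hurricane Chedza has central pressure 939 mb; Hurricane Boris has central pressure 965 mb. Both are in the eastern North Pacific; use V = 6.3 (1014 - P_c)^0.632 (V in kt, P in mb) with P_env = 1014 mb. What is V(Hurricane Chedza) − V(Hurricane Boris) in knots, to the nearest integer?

Hurricane Chedza: ΔP = 75; V ≈ 6.3 × 75^0.632 ≈ 96.47 kt.
Hurricane Boris: ΔP = 49; V ≈ 6.3 × 49^0.632 ≈ 73.71 kt.
Difference ≈ 96.47 − 73.71 = 22.76 → 23 kt.

23 kt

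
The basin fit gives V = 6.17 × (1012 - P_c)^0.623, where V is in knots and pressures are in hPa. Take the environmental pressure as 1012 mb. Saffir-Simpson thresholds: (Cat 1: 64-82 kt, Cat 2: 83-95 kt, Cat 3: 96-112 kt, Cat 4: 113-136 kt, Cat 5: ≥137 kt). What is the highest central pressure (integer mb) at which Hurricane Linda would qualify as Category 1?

Category 1 begins at V = 64 kt.
Required ΔP = (64/6.17)^(1/0.623) = 10.373^1.605 ≈ 42.72 mb.
P_c ≤ 1012 − 42.72 = 969.28, so the highest integer P_c is 969 mb.

969 mb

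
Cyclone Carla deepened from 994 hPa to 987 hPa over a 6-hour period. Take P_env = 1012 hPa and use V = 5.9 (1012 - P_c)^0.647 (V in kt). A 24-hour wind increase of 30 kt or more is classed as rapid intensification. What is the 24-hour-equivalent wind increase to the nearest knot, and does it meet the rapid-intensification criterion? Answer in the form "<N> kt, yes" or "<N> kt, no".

36 kt, yes

V₁: ΔP = 18, V ≈ 5.9 × 18^0.647 ≈ 38.28 kt.
V₂: ΔP = 25, V ≈ 5.9 × 25^0.647 ≈ 47.35 kt.
ΔV over 6 h = 9.07 kt → 24 h equivalent = 9.07 × 24/6 ≈ 36.28 kt.
36 kt ≥ 30 kt ⇒ rapid intensification.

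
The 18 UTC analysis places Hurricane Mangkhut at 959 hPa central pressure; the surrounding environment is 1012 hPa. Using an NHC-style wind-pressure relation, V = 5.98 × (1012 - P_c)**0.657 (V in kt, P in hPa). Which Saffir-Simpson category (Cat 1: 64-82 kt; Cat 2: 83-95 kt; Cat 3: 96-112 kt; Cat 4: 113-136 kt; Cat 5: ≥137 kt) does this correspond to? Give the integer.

1

ΔP = 1012 − 959 = 53 hPa.
V ≈ 5.98 × 53^0.657 = 5.98 × 13.58 ≈ 81 kt.
81 kt falls in the Category 1 band.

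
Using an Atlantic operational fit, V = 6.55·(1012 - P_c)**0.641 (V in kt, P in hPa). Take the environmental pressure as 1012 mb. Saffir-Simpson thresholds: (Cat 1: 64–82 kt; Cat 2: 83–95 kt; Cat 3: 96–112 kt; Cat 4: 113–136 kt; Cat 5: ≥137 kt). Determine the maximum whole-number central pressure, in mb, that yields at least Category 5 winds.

897 mb

Category 5 begins at V = 137 kt.
Required ΔP = (137/6.55)^(1/0.641) = 20.916^1.560 ≈ 114.82 mb.
P_c ≤ 1012 − 114.82 = 897.18, so the highest integer P_c is 897 mb.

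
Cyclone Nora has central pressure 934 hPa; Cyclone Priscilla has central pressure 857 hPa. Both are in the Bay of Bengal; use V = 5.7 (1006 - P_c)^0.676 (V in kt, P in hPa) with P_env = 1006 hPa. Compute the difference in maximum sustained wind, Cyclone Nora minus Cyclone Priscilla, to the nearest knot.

Cyclone Nora: ΔP = 72; V ≈ 5.7 × 72^0.676 ≈ 102.67 kt.
Cyclone Priscilla: ΔP = 149; V ≈ 5.7 × 149^0.676 ≈ 167.86 kt.
Difference ≈ 102.67 − 167.86 = -65.19 → -65 kt.

-65 kt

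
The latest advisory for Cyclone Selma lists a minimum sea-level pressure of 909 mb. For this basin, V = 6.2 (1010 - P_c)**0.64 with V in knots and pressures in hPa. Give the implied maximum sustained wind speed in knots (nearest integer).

119 kt

ΔP = 1010 − 909 = 101 mb.
101^0.64 ≈ 19.176.
V ≈ 6.2 × 19.176 ≈ 118.9 kt.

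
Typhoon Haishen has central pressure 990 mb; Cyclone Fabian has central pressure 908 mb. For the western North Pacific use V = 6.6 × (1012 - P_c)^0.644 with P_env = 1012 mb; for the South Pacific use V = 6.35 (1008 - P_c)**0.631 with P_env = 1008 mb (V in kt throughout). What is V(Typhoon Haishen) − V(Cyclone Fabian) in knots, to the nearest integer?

Typhoon Haishen: ΔP = 22; V ≈ 6.6 × 22^0.644 ≈ 48.31 kt.
Cyclone Fabian: ΔP = 100; V ≈ 6.35 × 100^0.631 ≈ 116.08 kt.
Difference ≈ 48.31 − 116.08 = -67.77 → -68 kt.

-68 kt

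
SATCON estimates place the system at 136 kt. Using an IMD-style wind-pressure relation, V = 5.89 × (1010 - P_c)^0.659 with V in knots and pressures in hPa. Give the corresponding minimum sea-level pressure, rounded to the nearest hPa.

ΔP = (V / 5.89)^(1/0.659) = (136/5.89)^1.517.
136/5.89 = 23.090; 23.090^1.517 ≈ 117.20 hPa.
P_c = 1010 − 117.20 = 892.80 ≈ 893 hPa.

893 hPa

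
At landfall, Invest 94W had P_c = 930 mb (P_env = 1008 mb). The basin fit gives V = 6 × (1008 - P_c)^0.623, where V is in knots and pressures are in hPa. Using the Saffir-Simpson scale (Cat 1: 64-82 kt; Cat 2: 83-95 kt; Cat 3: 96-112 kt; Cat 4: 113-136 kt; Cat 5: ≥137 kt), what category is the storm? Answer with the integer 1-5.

2

ΔP = 1008 − 930 = 78 mb.
V ≈ 6 × 78^0.623 = 6 × 15.09 ≈ 91 kt.
91 kt falls in the Category 2 band.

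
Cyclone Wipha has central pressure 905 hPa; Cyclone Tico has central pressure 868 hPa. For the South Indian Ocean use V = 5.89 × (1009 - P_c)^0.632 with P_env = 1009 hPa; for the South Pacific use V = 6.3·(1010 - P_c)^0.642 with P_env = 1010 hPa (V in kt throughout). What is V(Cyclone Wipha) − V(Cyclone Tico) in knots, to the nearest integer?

-41 kt

Cyclone Wipha: ΔP = 104; V ≈ 5.89 × 104^0.632 ≈ 110.89 kt.
Cyclone Tico: ΔP = 142; V ≈ 6.3 × 142^0.642 ≈ 151.74 kt.
Difference ≈ 110.89 − 151.74 = -40.85 → -41 kt.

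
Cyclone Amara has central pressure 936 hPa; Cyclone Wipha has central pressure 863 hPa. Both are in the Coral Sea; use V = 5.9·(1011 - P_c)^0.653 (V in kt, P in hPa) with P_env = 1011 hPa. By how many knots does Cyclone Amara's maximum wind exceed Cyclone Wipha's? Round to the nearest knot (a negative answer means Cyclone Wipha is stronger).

Cyclone Amara: ΔP = 75; V ≈ 5.9 × 75^0.653 ≈ 98.92 kt.
Cyclone Wipha: ΔP = 148; V ≈ 5.9 × 148^0.653 ≈ 154.18 kt.
Difference ≈ 98.92 − 154.18 = -55.26 → -55 kt.

-55 kt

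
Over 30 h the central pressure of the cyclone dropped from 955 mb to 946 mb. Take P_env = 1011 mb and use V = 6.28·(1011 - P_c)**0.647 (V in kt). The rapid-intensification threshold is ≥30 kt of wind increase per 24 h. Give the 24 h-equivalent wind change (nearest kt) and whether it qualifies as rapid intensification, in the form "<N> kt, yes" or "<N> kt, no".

7 kt, no

V₁: ΔP = 56, V ≈ 6.28 × 56^0.647 ≈ 84.93 kt.
V₂: ΔP = 65, V ≈ 6.28 × 65^0.647 ≈ 93.52 kt.
ΔV over 30 h = 8.59 kt → 24 h equivalent = 8.59 × 24/30 ≈ 6.87 kt.
7 kt < 30 kt ⇒ not rapid intensification.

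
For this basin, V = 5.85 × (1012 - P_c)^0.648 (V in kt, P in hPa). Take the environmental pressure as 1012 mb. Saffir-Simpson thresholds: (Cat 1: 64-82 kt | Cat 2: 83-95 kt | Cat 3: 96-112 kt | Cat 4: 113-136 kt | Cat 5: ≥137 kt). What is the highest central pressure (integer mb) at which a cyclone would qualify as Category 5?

Category 5 begins at V = 137 kt.
Required ΔP = (137/5.85)^(1/0.648) = 23.419^1.543 ≈ 129.88 mb.
P_c ≤ 1012 − 129.88 = 882.12, so the highest integer P_c is 882 mb.

882 mb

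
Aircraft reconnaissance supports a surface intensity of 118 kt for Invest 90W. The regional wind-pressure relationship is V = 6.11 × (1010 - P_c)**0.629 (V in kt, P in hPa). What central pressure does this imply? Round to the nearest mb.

899 mb

ΔP = (V / 6.11)^(1/0.629) = (118/6.11)^1.590.
118/6.11 = 19.313; 19.313^1.590 ≈ 110.73 mb.
P_c = 1010 − 110.73 = 899.27 ≈ 899 mb.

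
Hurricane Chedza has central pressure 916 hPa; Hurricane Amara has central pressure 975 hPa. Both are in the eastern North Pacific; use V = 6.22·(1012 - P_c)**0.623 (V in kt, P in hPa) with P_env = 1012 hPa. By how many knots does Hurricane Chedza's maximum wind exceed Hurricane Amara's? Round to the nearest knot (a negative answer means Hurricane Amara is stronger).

48 kt

Hurricane Chedza: ΔP = 96; V ≈ 6.22 × 96^0.623 ≈ 106.84 kt.
Hurricane Amara: ΔP = 37; V ≈ 6.22 × 37^0.623 ≈ 58.99 kt.
Difference ≈ 106.84 − 58.99 = 47.85 → 48 kt.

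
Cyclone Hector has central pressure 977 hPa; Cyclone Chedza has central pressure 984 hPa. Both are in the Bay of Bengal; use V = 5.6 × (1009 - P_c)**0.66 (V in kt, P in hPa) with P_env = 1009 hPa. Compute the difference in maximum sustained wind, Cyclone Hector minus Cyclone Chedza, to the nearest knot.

8 kt

Cyclone Hector: ΔP = 32; V ≈ 5.6 × 32^0.66 ≈ 55.16 kt.
Cyclone Chedza: ΔP = 25; V ≈ 5.6 × 25^0.66 ≈ 46.86 kt.
Difference ≈ 55.16 − 46.86 = 8.30 → 8 kt.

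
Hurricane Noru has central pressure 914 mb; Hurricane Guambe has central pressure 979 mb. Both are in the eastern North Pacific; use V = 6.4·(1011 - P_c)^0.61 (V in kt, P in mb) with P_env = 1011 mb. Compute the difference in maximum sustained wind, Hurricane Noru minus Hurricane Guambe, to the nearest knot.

Hurricane Noru: ΔP = 97; V ≈ 6.4 × 97^0.61 ≈ 104.26 kt.
Hurricane Guambe: ΔP = 32; V ≈ 6.4 × 32^0.61 ≈ 53.01 kt.
Difference ≈ 104.26 − 53.01 = 51.25 → 51 kt.

51 kt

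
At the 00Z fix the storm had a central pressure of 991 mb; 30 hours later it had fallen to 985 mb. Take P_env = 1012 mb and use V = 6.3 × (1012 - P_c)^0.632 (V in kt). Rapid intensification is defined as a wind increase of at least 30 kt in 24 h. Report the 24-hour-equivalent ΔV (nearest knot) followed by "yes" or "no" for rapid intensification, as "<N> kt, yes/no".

6 kt, no

V₁: ΔP = 21, V ≈ 6.3 × 21^0.632 ≈ 43.15 kt.
V₂: ΔP = 27, V ≈ 6.3 × 27^0.632 ≈ 50.58 kt.
ΔV over 30 h = 7.43 kt → 24 h equivalent = 7.43 × 24/30 ≈ 5.94 kt.
6 kt < 30 kt ⇒ not rapid intensification.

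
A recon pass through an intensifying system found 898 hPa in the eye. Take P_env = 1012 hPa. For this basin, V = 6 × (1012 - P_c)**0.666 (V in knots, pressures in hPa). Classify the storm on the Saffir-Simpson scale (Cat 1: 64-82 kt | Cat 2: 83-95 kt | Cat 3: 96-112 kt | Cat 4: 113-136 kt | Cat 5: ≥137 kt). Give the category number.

ΔP = 1012 − 898 = 114 hPa.
V ≈ 6 × 114^0.666 = 6 × 23.44 ≈ 141 kt.
141 kt falls in the Category 5 band.

5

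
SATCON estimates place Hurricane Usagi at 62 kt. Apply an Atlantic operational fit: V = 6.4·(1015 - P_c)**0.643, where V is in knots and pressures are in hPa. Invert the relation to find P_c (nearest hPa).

981 hPa

ΔP = (V / 6.4)^(1/0.643) = (62/6.4)^1.555.
62/6.4 = 9.688; 9.688^1.555 ≈ 34.18 hPa.
P_c = 1015 − 34.18 = 980.82 ≈ 981 hPa.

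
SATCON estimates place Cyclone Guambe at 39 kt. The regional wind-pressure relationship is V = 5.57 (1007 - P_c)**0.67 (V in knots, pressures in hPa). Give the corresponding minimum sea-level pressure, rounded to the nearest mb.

ΔP = (V / 5.57)^(1/0.67) = (39/5.57)^1.493.
39/5.57 = 7.002; 7.002^1.493 ≈ 18.26 mb.
P_c = 1007 − 18.26 = 988.74 ≈ 989 mb.

989 mb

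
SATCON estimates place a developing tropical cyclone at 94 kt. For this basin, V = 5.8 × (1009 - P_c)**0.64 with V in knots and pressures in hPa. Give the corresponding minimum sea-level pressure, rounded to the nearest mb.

931 mb

ΔP = (V / 5.8)^(1/0.64) = (94/5.8)^1.562.
94/5.8 = 16.207; 16.207^1.562 ≈ 77.65 mb.
P_c = 1009 − 77.65 = 931.35 ≈ 931 mb.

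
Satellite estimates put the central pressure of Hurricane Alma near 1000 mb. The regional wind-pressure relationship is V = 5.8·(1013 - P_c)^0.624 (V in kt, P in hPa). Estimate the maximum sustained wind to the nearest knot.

29 kt

ΔP = 1013 − 1000 = 13 mb.
13^0.624 ≈ 4.956.
V ≈ 5.8 × 4.956 ≈ 28.7 kt.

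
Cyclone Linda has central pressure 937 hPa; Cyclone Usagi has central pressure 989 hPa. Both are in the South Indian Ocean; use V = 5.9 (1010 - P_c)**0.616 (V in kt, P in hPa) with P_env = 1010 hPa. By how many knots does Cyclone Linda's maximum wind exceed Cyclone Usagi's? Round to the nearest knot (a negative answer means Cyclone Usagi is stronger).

Cyclone Linda: ΔP = 73; V ≈ 5.9 × 73^0.616 ≈ 82.92 kt.
Cyclone Usagi: ΔP = 21; V ≈ 5.9 × 21^0.616 ≈ 38.49 kt.
Difference ≈ 82.92 − 38.49 = 44.43 → 44 kt.

44 kt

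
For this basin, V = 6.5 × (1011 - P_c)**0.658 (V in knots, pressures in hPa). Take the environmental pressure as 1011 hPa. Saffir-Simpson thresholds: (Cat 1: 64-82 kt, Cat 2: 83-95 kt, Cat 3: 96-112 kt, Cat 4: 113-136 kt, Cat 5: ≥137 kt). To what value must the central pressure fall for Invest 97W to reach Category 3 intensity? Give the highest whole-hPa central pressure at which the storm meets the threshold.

Category 3 begins at V = 96 kt.
Required ΔP = (96/6.5)^(1/0.658) = 14.769^1.520 ≈ 59.86 hPa.
P_c ≤ 1011 − 59.86 = 951.14, so the highest integer P_c is 951 hPa.

951 hPa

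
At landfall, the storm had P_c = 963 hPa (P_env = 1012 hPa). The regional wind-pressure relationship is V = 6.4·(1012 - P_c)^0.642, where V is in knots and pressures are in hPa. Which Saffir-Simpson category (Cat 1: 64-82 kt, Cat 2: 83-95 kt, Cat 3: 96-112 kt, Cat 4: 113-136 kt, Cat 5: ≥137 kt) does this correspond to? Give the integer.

1

ΔP = 1012 − 963 = 49 hPa.
V ≈ 6.4 × 49^0.642 = 6.4 × 12.16 ≈ 78 kt.
78 kt falls in the Category 1 band.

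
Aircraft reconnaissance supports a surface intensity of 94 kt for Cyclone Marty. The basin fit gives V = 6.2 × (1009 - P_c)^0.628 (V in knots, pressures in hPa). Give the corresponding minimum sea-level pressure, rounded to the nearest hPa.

933 hPa

ΔP = (V / 6.2)^(1/0.628) = (94/6.2)^1.592.
94/6.2 = 15.161; 15.161^1.592 ≈ 75.88 hPa.
P_c = 1009 − 75.88 = 933.12 ≈ 933 hPa.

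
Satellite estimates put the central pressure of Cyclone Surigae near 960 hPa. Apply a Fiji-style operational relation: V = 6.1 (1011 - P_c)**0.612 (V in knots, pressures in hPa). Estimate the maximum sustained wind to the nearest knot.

ΔP = 1011 − 960 = 51 hPa.
51^0.612 ≈ 11.093.
V ≈ 6.1 × 11.093 ≈ 67.7 kt.

68 kt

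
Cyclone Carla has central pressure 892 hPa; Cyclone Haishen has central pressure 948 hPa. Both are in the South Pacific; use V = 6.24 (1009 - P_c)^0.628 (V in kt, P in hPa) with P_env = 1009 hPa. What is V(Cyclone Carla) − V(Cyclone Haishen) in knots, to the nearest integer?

Cyclone Carla: ΔP = 117; V ≈ 6.24 × 117^0.628 ≈ 124.17 kt.
Cyclone Haishen: ΔP = 61; V ≈ 6.24 × 61^0.628 ≈ 82.48 kt.
Difference ≈ 124.17 − 82.48 = 41.69 → 42 kt.

42 kt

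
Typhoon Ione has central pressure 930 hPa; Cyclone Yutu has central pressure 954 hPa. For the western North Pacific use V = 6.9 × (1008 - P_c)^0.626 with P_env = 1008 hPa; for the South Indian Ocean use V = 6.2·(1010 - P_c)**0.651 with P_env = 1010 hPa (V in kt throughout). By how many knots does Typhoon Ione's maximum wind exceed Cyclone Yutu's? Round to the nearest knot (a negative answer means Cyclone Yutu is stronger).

Typhoon Ione: ΔP = 78; V ≈ 6.9 × 78^0.626 ≈ 105.51 kt.
Cyclone Yutu: ΔP = 56; V ≈ 6.2 × 56^0.651 ≈ 85.20 kt.
Difference ≈ 105.51 − 85.20 = 20.31 → 20 kt.

20 kt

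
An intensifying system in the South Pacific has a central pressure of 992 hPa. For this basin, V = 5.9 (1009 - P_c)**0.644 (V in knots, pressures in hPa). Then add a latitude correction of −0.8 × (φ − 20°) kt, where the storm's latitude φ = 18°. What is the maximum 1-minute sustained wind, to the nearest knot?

38 kt

ΔP = 1009 − 992 = 17 hPa.
17^0.644 ≈ 6.200.
V ≈ 5.9 × 6.200 ≈ 36.6 kt.
Latitude correction: −0.8 × (18 − 20) = 1.6 kt.
Corrected V ≈ 38.2 kt → 38 kt.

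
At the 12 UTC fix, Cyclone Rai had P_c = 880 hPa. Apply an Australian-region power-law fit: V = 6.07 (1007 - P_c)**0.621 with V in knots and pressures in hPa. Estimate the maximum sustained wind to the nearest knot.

123 kt

ΔP = 1007 − 880 = 127 hPa.
127^0.621 ≈ 20.252.
V ≈ 6.07 × 20.252 ≈ 122.9 kt.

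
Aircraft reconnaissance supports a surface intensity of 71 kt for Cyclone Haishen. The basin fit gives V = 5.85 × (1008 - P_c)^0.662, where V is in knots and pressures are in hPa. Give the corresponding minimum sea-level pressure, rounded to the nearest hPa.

ΔP = (V / 5.85)^(1/0.662) = (71/5.85)^1.511.
71/5.85 = 12.137; 12.137^1.511 ≈ 43.41 hPa.
P_c = 1008 − 43.41 = 964.59 ≈ 965 hPa.

965 hPa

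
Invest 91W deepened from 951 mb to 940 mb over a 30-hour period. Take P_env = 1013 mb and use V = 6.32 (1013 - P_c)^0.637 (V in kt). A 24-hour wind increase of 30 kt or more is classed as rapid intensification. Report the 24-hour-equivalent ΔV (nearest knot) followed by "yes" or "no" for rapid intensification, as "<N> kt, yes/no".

V₁: ΔP = 62, V ≈ 6.32 × 62^0.637 ≈ 87.59 kt.
V₂: ΔP = 73, V ≈ 6.32 × 73^0.637 ≈ 97.20 kt.
ΔV over 30 h = 9.61 kt → 24 h equivalent = 9.61 × 24/30 ≈ 7.69 kt.
8 kt < 30 kt ⇒ not rapid intensification.

8 kt, no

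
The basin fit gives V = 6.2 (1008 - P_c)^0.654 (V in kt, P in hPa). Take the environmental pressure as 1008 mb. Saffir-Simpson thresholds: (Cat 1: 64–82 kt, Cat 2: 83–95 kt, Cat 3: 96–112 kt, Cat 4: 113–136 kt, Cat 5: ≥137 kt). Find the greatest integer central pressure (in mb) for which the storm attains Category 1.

Category 1 begins at V = 64 kt.
Required ΔP = (64/6.2)^(1/0.654) = 10.323^1.529 ≈ 35.49 mb.
P_c ≤ 1008 − 35.49 = 972.51, so the highest integer P_c is 972 mb.

972 mb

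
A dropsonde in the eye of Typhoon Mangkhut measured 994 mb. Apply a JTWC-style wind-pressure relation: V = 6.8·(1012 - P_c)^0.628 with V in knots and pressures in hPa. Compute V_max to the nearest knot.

42 kt

ΔP = 1012 − 994 = 18 mb.
18^0.628 ≈ 6.142.
V ≈ 6.8 × 6.142 ≈ 41.8 kt.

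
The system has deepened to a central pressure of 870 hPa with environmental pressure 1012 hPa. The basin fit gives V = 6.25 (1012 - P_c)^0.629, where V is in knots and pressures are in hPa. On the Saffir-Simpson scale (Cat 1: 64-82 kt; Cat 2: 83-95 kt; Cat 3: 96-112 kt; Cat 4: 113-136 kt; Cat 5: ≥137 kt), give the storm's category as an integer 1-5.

ΔP = 1012 − 870 = 142 hPa.
V ≈ 6.25 × 142^0.629 = 6.25 × 22.58 ≈ 141 kt.
141 kt falls in the Category 5 band.

5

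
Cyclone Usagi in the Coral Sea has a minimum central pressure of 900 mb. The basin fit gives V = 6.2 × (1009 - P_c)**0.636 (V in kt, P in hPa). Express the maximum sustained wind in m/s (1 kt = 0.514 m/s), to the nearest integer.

ΔP = 1009 − 900 = 109 mb.
V ≈ 6.2 × 109^0.636 = 6.2 × 19.761 ≈ 122.517 kt.
122.517 × 0.514 ≈ 62.97 m/s → 63 m/s.

63 m/s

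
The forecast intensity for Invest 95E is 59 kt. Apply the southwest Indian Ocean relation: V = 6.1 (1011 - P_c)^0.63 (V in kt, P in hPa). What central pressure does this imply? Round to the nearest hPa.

974 hPa

ΔP = (V / 6.1)^(1/0.63) = (59/6.1)^1.587.
59/6.1 = 9.672; 9.672^1.587 ≈ 36.67 hPa.
P_c = 1011 − 36.67 = 974.33 ≈ 974 hPa.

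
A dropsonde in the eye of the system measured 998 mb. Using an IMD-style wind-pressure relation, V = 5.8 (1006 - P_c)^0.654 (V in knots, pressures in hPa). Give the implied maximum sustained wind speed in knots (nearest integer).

23 kt

ΔP = 1006 − 998 = 8 mb.
8^0.654 ≈ 3.896.
V ≈ 5.8 × 3.896 ≈ 22.6 kt.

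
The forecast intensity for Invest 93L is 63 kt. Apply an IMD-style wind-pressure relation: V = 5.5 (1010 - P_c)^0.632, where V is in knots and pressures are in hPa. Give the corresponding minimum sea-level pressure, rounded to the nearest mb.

ΔP = (V / 5.5)^(1/0.632) = (63/5.5)^1.582.
63/5.5 = 11.455; 11.455^1.582 ≈ 47.38 mb.
P_c = 1010 − 47.38 = 962.62 ≈ 963 mb.

963 mb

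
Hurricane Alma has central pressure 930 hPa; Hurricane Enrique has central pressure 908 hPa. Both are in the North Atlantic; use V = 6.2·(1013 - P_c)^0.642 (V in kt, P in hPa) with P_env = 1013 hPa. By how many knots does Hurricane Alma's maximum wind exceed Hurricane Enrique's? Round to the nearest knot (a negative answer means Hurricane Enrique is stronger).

Hurricane Alma: ΔP = 83; V ≈ 6.2 × 83^0.642 ≈ 105.79 kt.
Hurricane Enrique: ΔP = 105; V ≈ 6.2 × 105^0.642 ≈ 123.03 kt.
Difference ≈ 105.79 − 123.03 = -17.24 → -17 kt.

-17 kt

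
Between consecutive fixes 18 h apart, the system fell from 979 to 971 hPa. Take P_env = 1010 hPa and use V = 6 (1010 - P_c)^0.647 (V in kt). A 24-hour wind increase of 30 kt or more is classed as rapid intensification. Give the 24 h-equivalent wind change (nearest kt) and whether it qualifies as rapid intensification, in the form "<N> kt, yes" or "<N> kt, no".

12 kt, no

V₁: ΔP = 31, V ≈ 6 × 31^0.647 ≈ 55.34 kt.
V₂: ΔP = 39, V ≈ 6 × 39^0.647 ≈ 64.21 kt.
ΔV over 18 h = 8.87 kt → 24 h equivalent = 8.87 × 24/18 ≈ 11.83 kt.
12 kt < 30 kt ⇒ not rapid intensification.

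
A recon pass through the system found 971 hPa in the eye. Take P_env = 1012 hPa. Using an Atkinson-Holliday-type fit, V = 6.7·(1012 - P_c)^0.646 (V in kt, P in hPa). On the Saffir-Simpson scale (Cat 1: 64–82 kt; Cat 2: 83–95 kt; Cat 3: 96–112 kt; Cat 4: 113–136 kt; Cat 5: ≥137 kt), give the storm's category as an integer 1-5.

1

ΔP = 1012 − 971 = 41 hPa.
V ≈ 6.7 × 41^0.646 = 6.7 × 11.01 ≈ 74 kt.
74 kt falls in the Category 1 band.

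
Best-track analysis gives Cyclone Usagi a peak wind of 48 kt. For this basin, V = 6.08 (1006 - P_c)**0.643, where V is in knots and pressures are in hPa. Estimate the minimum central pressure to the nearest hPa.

ΔP = (V / 6.08)^(1/0.643) = (48/6.08)^1.555.
48/6.08 = 7.895; 7.895^1.555 ≈ 24.86 hPa.
P_c = 1006 − 24.86 = 981.14 ≈ 981 hPa.

981 hPa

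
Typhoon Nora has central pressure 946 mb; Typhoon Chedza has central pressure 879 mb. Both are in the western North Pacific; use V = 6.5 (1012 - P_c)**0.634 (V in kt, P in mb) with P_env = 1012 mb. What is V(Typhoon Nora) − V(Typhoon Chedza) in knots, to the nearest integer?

-52 kt

Typhoon Nora: ΔP = 66; V ≈ 6.5 × 66^0.634 ≈ 92.58 kt.
Typhoon Chedza: ΔP = 133; V ≈ 6.5 × 133^0.634 ≈ 144.36 kt.
Difference ≈ 92.58 − 144.36 = -51.78 → -52 kt.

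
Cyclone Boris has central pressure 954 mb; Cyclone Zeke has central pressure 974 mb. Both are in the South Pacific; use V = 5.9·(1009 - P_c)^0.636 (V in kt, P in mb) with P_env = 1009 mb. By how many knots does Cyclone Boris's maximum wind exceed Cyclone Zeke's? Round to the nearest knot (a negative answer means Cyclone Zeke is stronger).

Cyclone Boris: ΔP = 55; V ≈ 5.9 × 55^0.636 ≈ 75.46 kt.
Cyclone Zeke: ΔP = 35; V ≈ 5.9 × 35^0.636 ≈ 56.61 kt.
Difference ≈ 75.46 − 56.61 = 18.85 → 19 kt.

19 kt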